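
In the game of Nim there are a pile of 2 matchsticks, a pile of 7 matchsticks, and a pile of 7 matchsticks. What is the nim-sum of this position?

2

Nim-sum: 2 ⊕ 7 ⊕ 7 = 2.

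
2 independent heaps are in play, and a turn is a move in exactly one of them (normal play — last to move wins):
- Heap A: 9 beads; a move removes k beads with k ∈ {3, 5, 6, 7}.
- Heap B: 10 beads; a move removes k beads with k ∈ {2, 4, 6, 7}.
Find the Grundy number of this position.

3

For heap A, compute g(0), g(1), … with moves {3, 5, 6, 7}:
k:     0  1  2  3  4  5  6  7  8  9
g(k):  0  0  0  1  1  1  2  2  2  3
So g(9) = 3.
For heap B, compute g(0), g(1), … with moves {2, 4, 6, 7}:
k:     0  1  2  3  4  5  6  7  8  9 10
g(k):  0  0  1  1  2  2  3  3  4  0  0
So g(10) = 0.
The value of a disjunctive sum is the nim-sum of the parts.
Combined value = 3 ⊕ 0 = 3.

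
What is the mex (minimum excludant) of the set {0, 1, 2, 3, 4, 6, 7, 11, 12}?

5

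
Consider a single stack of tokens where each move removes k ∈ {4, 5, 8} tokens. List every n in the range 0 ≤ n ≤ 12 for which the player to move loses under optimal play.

0, 1, 2, 3, 12

Grundy values for subtraction set {4, 5, 8}:
g(0) = mex{} = 0
g(1) = mex{} = 0
g(2) = mex{} = 0
g(3) = mex{} = 0
g(4) = mex{0} = 1
g(5) = mex{0} = 1
g(6) = mex{0} = 1
g(7) = mex{0} = 1
g(8) = mex{0,1} = 2
g(9) = mex{0,1} = 2
g(10) = mex{0,1} = 2
g(11) = mex{0,1} = 2
g(12) = mex{1,2} = 0
The P-positions (g = 0) in 0..12 are 0, 1, 2, 3, 12.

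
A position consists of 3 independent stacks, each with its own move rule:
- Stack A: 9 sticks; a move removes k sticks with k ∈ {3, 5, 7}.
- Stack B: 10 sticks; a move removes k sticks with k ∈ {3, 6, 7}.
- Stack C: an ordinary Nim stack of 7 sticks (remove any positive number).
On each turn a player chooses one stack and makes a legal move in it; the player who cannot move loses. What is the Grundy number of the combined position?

4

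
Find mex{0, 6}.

1

0 is in the set but 1 is not, so the mex is 1.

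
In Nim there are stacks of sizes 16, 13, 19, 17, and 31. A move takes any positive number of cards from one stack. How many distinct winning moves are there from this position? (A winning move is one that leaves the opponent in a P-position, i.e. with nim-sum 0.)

0

Bitwise XOR of the heap sizes:
  10000  (16)
  01101  (13)
  10011  (19)
  10001  (17)
  11111  (31)
  -----
  00000  (0)
The nim-sum is already 0, so every move leaves a nonzero nim-sum — there are no winning moves.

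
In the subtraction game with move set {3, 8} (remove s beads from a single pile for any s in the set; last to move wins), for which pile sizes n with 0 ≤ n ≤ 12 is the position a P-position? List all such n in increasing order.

0, 1, 2, 6, 7, 11, 12

Build the Grundy sequence with g(k) = mex{g(k−s) : s ∈ {3, 8}, s ≤ k}:
k:     0  1  2  3  4  5  6  7  8  9 10 11 12
g(k):  0  0  0  1  1  1  0  0  2  1  1  0  0
The P-positions (g = 0) in 0..12 are 0, 1, 2, 6, 7, 11, 12.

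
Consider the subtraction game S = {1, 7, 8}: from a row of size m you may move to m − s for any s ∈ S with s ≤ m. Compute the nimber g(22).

Compute g(0), g(1), … for moves {1, 7, 8}:
k:     0  1  2  3  4  5  6  7  8  9 10 11 12 13 14 15 16 17 18 19 20 21 22
g(k):  0  1  0  1  0  1  0  1  2  3  2  3  2  3  2  0  1  0  1  0  1  0  1
So g(22) = 1.

1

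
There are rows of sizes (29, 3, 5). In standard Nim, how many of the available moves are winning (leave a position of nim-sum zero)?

Nim-sum: 29 ^ 3 ^ 5 = 27.
The overall nim-sum is X = 27. A row of size p has a winning move iff p XOR X < p (reduce it to p XOR X).
  29: 29 XOR 27 = 6 < 29 — winning move (to 6).
  3: 3 XOR 27 = 24 ≥ 3 — no move.
  5: 5 XOR 27 = 30 ≥ 5 — no move.
That gives 1 winning move.

1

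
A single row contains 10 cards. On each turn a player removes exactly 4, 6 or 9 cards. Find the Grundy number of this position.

Compute g(0), g(1), … for moves {4, 6, 9}:
g(0) = mex{} = 0
g(1) = mex{} = 0
g(2) = mex{} = 0
g(3) = mex{} = 0
g(4) = mex{0} = 1
g(5) = mex{0} = 1
g(6) = mex{0} = 1
g(7) = mex{0} = 1
g(8) = mex{0,1} = 2
g(9) = mex{0,1} = 2
g(10) = mex{0,1} = 2
So g(10) = 2.

2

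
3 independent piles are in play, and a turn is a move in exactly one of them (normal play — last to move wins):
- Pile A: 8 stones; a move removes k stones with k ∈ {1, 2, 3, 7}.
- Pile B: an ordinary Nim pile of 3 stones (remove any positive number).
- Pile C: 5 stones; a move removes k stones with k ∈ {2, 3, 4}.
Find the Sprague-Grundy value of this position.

Build the Grundy sequence for pile A with g(k) = mex{g(k−s) : s ∈ {1, 2, 3, 7}, s ≤ k}:
k:     0  1  2  3  4  5  6  7  8
g(k):  0  1  2  3  0  1  2  3  0
So g(8) = 0.
Pile B is a plain Nim pile of size 3, so its Grundy value is 3.
Grundy values for pile C (subtraction set {2, 3, 4}):
k:     0  1  2  3  4  5
g(k):  0  0  1  1  2  2
So g(5) = 2.
The value of a disjunctive sum is the nim-sum of the parts.
Combined value = 0 ⊕ 3 ⊕ 2 = 1.

1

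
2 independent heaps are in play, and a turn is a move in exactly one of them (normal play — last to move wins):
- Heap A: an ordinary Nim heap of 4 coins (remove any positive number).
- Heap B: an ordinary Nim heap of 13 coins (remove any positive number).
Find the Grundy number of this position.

9

Heap A is a plain Nim heap of size 4, so its Grundy value is 4.
Heap B is a plain Nim heap of size 13, so its Grundy value is 13.
By the Sprague-Grundy theorem, the Grundy value of a sum of independent games is the XOR of the component values.
Combined value = 4 XOR 13 = 9.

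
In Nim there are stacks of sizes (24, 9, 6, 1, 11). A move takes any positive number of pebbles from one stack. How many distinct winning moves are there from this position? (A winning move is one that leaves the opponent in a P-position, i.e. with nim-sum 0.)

1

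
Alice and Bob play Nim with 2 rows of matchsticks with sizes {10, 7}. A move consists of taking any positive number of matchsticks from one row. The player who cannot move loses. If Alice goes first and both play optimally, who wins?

Nim-sum: 10 ⊕ 7 = 13.
The nim-sum is 13 ≠ 0, so this is an N-position: the player to move can win; Alice has a winning move.

Alice wins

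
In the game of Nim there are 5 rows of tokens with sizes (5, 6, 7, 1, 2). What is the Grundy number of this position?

Nim-sum: 5 ⊕ 6 ⊕ 7 ⊕ 1 ⊕ 2 = 7.

7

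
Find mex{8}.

0 is not in the set, so the mex is 0.

0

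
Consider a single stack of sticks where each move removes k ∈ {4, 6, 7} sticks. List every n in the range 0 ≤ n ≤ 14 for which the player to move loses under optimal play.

0, 1, 2, 3, 11, 12, 13, 14

Build the Grundy sequence with g(k) = mex{g(k−s) : s ∈ {4, 6, 7}, s ≤ k}:
k:     0  1  2  3  4  5  6  7  8  9 10 11 12 13 14
g(k):  0  0  0  0  1  1  1  1  2  2  2  0  0  0  0
The P-positions (g = 0) in 0..14 are 0, 1, 2, 3, 11, 12, 13, 14.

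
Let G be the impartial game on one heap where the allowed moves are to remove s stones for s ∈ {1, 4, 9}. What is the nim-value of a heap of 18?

1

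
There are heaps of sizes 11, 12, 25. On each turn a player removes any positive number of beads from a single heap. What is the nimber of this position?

In binary:
  01011  (11)
  01100  (12)
  11001  (25)
  -----
  11110  (30)

30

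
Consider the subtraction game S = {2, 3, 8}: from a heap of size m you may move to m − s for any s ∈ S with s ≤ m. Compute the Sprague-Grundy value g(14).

2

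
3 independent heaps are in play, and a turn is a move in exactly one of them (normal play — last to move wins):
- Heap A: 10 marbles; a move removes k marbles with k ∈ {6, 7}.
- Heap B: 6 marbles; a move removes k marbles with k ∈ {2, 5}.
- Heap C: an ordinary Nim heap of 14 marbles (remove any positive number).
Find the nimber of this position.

Grundy values for heap A (subtraction set {6, 7}):
k:     0  1  2  3  4  5  6  7  8  9 10
g(k):  0  0  0  0  0  0  1  1  1  1  1
So g(10) = 1.
For heap B, compute g(0), g(1), … with moves {2, 5}:
k:     0  1  2  3  4  5  6
g(k):  0  0  1  1  0  2  1
So g(6) = 1.
Heap C is a plain Nim heap of size 14, so its Grundy value is 14.
By the Sprague-Grundy theorem, the Grundy value of a sum of independent games is the XOR of the component values.
Combined value = 1 XOR 1 XOR 14 = 14.

14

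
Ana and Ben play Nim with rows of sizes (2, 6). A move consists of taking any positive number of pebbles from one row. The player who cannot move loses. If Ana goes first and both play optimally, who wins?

Ana wins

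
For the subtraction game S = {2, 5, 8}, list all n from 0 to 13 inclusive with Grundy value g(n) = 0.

0, 1, 4, 7, 10, 11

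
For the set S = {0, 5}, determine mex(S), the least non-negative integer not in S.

1

0 is in the set but 1 is not, so the mex is 1.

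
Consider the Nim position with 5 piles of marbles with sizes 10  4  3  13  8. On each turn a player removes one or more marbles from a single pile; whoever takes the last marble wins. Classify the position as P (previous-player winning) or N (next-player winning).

N-position

Compute the nim-sum pairwise:
10 ⊕ 4 = 14
14 ⊕ 3 = 13
13 ⊕ 13 = 0
0 ⊕ 8 = 8
The nim-sum is 8 ≠ 0, so this is an N-position: the player to move can win.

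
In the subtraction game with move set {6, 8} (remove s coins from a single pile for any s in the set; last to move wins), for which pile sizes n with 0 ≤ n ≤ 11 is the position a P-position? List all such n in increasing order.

0, 1, 2, 3, 4, 5

Compute g(0), g(1), … for moves {6, 8}:
g(0) = mex{} = 0
g(1) = mex{} = 0
g(2) = mex{} = 0
g(3) = mex{} = 0
g(4) = mex{} = 0
g(5) = mex{} = 0
g(6) = mex{0} = 1
g(7) = mex{0} = 1
g(8) = mex{0} = 1
g(9) = mex{0} = 1
g(10) = mex{0} = 1
g(11) = mex{0} = 1
The P-positions (g = 0) in 0..11 are 0, 1, 2, 3, 4, 5.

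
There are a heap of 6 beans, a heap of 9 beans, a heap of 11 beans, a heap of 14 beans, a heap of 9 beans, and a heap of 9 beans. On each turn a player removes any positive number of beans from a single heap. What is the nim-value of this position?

10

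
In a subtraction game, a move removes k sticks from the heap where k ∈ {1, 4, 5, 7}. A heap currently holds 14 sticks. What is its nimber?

Build the Grundy sequence with g(k) = mex{g(k−s) : s ∈ {1, 4, 5, 7}, s ≤ k}:
k:     0  1  2  3  4  5  6  7  8  9 10 11 12 13 14
g(k):  0  1  0  1  2  3  2  3  0  1  0  1  2  3  2
So g(14) = 2.

2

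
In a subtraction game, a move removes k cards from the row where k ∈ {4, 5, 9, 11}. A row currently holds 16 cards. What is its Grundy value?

Build the Grundy sequence with g(k) = mex{g(k−s) : s ∈ {4, 5, 9, 11}, s ≤ k}:
k:     0  1  2  3  4  5  6  7  8  9 10 11 12 13 14 15 16
g(k):  0  0  0  0  1  1  1  1  2  2  2  2  3  3  3  0  0
So g(16) = 0.

0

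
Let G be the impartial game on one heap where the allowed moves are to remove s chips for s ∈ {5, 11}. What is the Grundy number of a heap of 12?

Grundy values for subtraction set {5, 11}:
k:     0  1  2  3  4  5  6  7  8  9 10 11 12
g(k):  0  0  0  0  0  1  1  1  1  1  0  2  2
So g(12) = 2.

2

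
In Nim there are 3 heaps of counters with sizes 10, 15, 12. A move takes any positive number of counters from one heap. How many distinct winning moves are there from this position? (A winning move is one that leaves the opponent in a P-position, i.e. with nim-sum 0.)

3

Compute the nim-sum pairwise:
10 ⊕ 15 = 5
5 ⊕ 12 = 9
The overall nim-sum is X = 9. A heap of size p has a winning move iff p XOR X < p (reduce it to p XOR X).
  10: 10 XOR 9 = 3 < 10 — winning move (to 3).
  15: 15 XOR 9 = 6 < 15 — winning move (to 6).
  12: 12 XOR 9 = 5 < 12 — winning move (to 5).
That gives 3 winning moves.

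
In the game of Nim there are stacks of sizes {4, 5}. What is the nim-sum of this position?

Nim-sum: 4 XOR 5 = 1.

1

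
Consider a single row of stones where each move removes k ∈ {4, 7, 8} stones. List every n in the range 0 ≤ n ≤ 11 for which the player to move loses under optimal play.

Compute g(0), g(1), … for moves {4, 7, 8}:
k:     0  1  2  3  4  5  6  7  8  9 10 11
g(k):  0  0  0  0  1  1  1  1  2  2  2  2
The P-positions (g = 0) in 0..11 are 0, 1, 2, 3.

0, 1, 2, 3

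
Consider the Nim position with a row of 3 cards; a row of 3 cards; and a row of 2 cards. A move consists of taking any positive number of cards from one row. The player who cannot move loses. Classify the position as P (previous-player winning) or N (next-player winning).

N-position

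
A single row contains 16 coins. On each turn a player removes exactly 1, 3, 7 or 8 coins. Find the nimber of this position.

Grundy values for subtraction set {1, 3, 7, 8}:
k:     0  1  2  3  4  5  6  7  8  9 10 11 12 13 14 15 16
g(k):  0  1  0  1  0  1  0  1  2  3  2  3  2  3  2  0  1
So g(16) = 1.

1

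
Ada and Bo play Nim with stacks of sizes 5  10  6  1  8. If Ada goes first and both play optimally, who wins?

Compute the nim-sum pairwise:
5 ⊕ 10 = 15
15 ⊕ 6 = 9
9 ⊕ 1 = 8
8 ⊕ 8 = 0
The nim-sum is 0, so this is a P-position: the player to move is in a losing position under optimal play; Ada is about to move from it and so loses — Bo wins.

Bo wins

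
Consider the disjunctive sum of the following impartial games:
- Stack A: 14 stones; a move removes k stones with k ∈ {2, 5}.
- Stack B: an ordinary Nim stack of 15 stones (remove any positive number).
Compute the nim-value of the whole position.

For stack A, compute g(0), g(1), … with moves {2, 5}:
g(0) = mex{} = 0
g(1) = mex{} = 0
g(2) = mex{0} = 1
g(3) = mex{0} = 1
g(4) = mex{1} = 0
g(5) = mex{0,1} = 2
g(6) = mex{0} = 1
g(7) = mex{1,2} = 0
g(8) = mex{1} = 0
g(9) = mex{0} = 1
g(10) = mex{0,2} = 1
g(11) = mex{1} = 0
g(12) = mex{0,1} = 2
g(13) = mex{0} = 1
g(14) = mex{1,2} = 0
So g(14) = 0.
Stack B is a plain Nim stack of size 15, so its Grundy value is 15.
By the Sprague-Grundy theorem, the Grundy value of a sum of independent games is the XOR of the component values.
Combined value = 0 ⊕ 15 = 15.

15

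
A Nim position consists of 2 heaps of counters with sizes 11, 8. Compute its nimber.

Nim-sum: 11 XOR 8 = 3.

3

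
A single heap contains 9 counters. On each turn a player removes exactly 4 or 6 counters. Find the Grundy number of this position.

Grundy values for subtraction set {4, 6}:
g(0) = mex{} = 0
g(1) = mex{} = 0
g(2) = mex{} = 0
g(3) = mex{} = 0
g(4) = mex{0} = 1
g(5) = mex{0} = 1
g(6) = mex{0} = 1
g(7) = mex{0} = 1
g(8) = mex{0,1} = 2
g(9) = mex{0,1} = 2
So g(9) = 2.

2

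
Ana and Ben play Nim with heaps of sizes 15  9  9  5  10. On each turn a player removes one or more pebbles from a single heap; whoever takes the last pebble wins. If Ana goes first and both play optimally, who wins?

Ben wins

Compute the nim-sum pairwise:
15 ⊕ 9 = 6
6 ⊕ 9 = 15
15 ⊕ 5 = 10
10 ⊕ 10 = 0
The nim-sum is 0, so this is a P-position: the player to move is in a losing position under optimal play; Ana is about to move from it and so loses — Ben wins.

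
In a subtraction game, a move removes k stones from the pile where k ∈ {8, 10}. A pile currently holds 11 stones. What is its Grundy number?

Build the Grundy sequence with g(k) = mex{g(k−s) : s ∈ {8, 10}, s ≤ k}:
k:     0  1  2  3  4  5  6  7  8  9 10 11
g(k):  0  0  0  0  0  0  0  0  1  1  1  1
So g(11) = 1.

1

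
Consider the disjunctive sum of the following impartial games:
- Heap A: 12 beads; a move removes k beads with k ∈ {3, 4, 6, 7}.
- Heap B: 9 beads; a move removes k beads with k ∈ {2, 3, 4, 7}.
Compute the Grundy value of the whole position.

Build the Grundy sequence for heap A with g(k) = mex{g(k−s) : s ∈ {3, 4, 6, 7}, s ≤ k}:
g(0) = mex{} = 0
g(1) = mex{} = 0
g(2) = mex{} = 0
g(3) = mex{0} = 1
g(4) = mex{0} = 1
g(5) = mex{0} = 1
g(6) = mex{0,1} = 2
g(7) = mex{0,1} = 2
g(8) = mex{0,1} = 2
g(9) = mex{0,1,2} = 3
g(10) = mex{1,2} = 0
g(11) = mex{1,2} = 0
g(12) = mex{1,2,3} = 0
So g(12) = 0.
For heap B, compute g(0), g(1), … with moves {2, 3, 4, 7}:
g(0) = mex{} = 0
g(1) = mex{} = 0
g(2) = mex{0} = 1
g(3) = mex{0} = 1
g(4) = mex{0,1} = 2
g(5) = mex{0,1} = 2
g(6) = mex{1,2} = 0
g(7) = mex{0,1,2} = 3
g(8) = mex{0,2} = 1
g(9) = mex{0,1,2,3} = 4
So g(9) = 4.
By the Sprague-Grundy theorem, the Grundy value of a sum of independent games is the XOR of the component values.
Combined value = 0 XOR 4 = 4.

4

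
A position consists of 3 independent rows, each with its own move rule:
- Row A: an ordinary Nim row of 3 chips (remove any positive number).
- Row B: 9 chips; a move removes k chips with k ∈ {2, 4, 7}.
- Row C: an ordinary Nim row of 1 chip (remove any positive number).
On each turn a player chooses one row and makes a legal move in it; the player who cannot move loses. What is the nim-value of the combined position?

2

Row A is a plain Nim row of size 3, so its Grundy value is 3.
For row B, compute g(0), g(1), … with moves {2, 4, 7}:
k:     0  1  2  3  4  5  6  7  8  9
g(k):  0  0  1  1  2  2  0  3  1  0
So g(9) = 0.
Row C is a plain Nim row of size 1, so its Grundy value is 1.
The value of a disjunctive sum is the nim-sum of the parts.
Combined value = 3 ⊕ 0 ⊕ 1 = 2.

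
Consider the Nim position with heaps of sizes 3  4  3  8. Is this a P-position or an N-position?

Compute the nim-sum pairwise:
3 ⊕ 4 = 7
7 ⊕ 3 = 4
4 ⊕ 8 = 12
The nim-sum is 12 ≠ 0, so this is an N-position: the player to move can win.

N-position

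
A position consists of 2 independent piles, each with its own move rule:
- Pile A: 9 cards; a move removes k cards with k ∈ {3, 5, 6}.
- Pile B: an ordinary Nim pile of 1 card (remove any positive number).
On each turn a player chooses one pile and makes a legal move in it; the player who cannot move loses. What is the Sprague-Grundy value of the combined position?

Grundy values for pile A (subtraction set {3, 5, 6}):
k:     0  1  2  3  4  5  6  7  8  9
g(k):  0  0  0  1  1  1  2  2  2  0
So g(9) = 0.
Pile B is a plain Nim pile of size 1, so its Grundy value is 1.
The value of a disjunctive sum is the nim-sum of the parts.
Combined value = 0 ⊕ 1 = 1.

1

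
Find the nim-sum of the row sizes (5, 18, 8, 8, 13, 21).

15

In binary:
  00101  (5)
  10010  (18)
  01000  (8)
  01000  (8)
  01101  (13)
  10101  (21)
  -----
  01111  (15)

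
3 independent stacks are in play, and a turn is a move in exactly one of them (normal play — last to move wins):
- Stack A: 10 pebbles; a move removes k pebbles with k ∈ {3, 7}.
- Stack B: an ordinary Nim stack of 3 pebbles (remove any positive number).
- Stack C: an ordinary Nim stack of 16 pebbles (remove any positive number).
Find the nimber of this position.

Grundy values for stack A (subtraction set {3, 7}):
g(0) = mex{} = 0
g(1) = mex{} = 0
g(2) = mex{} = 0
g(3) = mex{0} = 1
g(4) = mex{0} = 1
g(5) = mex{0} = 1
g(6) = mex{1} = 0
g(7) = mex{0,1} = 2
g(8) = mex{0,1} = 2
g(9) = mex{0} = 1
g(10) = mex{1,2} = 0
So g(10) = 0.
Stack B is a plain Nim stack of size 3, so its Grundy value is 3.
Stack C is a plain Nim stack of size 16, so its Grundy value is 16.
The value of a disjunctive sum is the nim-sum of the parts.
Combined value = 0 XOR 3 XOR 16 = 19.

19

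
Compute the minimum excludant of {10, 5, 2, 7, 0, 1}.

3

The values 0, 1, 2 are all present; 3 is the first non-negative integer missing from the set.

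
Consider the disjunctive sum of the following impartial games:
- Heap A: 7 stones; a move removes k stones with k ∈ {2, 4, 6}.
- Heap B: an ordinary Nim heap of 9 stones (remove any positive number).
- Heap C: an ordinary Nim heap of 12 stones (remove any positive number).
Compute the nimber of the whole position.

For heap A, compute g(0), g(1), … with moves {2, 4, 6}:
k:     0  1  2  3  4  5  6  7
g(k):  0  0  1  1  2  2  3  3
So g(7) = 3.
Heap B is a plain Nim heap of size 9, so its Grundy value is 9.
Heap C is a plain Nim heap of size 12, so its Grundy value is 12.
By the Sprague-Grundy theorem, the Grundy value of a sum of independent games is the XOR of the component values.
Combined value = 3 ⊕ 9 ⊕ 12 = 6.

6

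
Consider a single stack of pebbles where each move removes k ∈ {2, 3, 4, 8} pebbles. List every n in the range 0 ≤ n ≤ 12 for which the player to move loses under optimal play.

Grundy values for subtraction set {2, 3, 4, 8}:
g(0) = mex{} = 0
g(1) = mex{} = 0
g(2) = mex{0} = 1
g(3) = mex{0} = 1
g(4) = mex{0,1} = 2
g(5) = mex{0,1} = 2
g(6) = mex{1,2} = 0
g(7) = mex{1,2} = 0
g(8) = mex{0,2} = 1
g(9) = mex{0,2} = 1
g(10) = mex{0,1} = 2
g(11) = mex{0,1} = 2
g(12) = mex{1,2} = 0
The P-positions (g = 0) in 0..12 are 0, 1, 6, 7, 12.

0, 1, 6, 7, 12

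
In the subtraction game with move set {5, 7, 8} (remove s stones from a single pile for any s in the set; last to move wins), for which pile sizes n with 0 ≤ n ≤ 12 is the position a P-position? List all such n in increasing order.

Build the Grundy sequence with g(k) = mex{g(k−s) : s ∈ {5, 7, 8}, s ≤ k}:
g(0) = mex{} = 0
g(1) = mex{} = 0
g(2) = mex{} = 0
g(3) = mex{} = 0
g(4) = mex{} = 0
g(5) = mex{0} = 1
g(6) = mex{0} = 1
g(7) = mex{0} = 1
g(8) = mex{0} = 1
g(9) = mex{0} = 1
g(10) = mex{0,1} = 2
g(11) = mex{0,1} = 2
g(12) = mex{0,1} = 2
The P-positions (g = 0) in 0..12 are 0, 1, 2, 3, 4.

0, 1, 2, 3, 4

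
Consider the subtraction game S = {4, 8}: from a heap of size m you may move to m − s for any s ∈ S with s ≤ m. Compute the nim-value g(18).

1

Compute g(0), g(1), … for moves {4, 8}:
k:     0  1  2  3  4  5  6  7  8  9 10 11 12 13 14 15 16 17 18
g(k):  0  0  0  0  1  1  1  1  2  2  2  2  0  0  0  0  1  1  1
So g(18) = 1.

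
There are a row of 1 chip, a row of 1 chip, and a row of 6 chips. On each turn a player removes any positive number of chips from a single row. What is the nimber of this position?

6

Write each in binary and XOR column by column:
  001  (1)
  001  (1)
  110  (6)
  ---
  110  (6)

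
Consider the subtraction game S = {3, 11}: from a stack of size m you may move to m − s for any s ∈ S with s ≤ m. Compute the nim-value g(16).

0

Build the Grundy sequence with g(k) = mex{g(k−s) : s ∈ {3, 11}, s ≤ k}:
k:     0  1  2  3  4  5  6  7  8  9 10 11 12 13 14 15 16
g(k):  0  0  0  1  1  1  0  0  0  1  1  1  2  2  0  0  0
So g(16) = 0.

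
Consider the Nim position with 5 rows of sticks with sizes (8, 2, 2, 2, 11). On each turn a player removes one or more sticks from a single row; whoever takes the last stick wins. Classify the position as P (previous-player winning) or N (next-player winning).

Nim-sum: 8 ^ 2 ^ 2 ^ 2 ^ 11 = 1.
The nim-sum is 1 ≠ 0, so this is an N-position: the player to move can win.

N-position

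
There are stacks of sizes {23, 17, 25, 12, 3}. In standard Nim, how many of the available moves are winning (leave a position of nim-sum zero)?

3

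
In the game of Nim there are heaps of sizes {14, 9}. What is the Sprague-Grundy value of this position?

Compute the nim-sum pairwise:
14 ^ 9 = 7

7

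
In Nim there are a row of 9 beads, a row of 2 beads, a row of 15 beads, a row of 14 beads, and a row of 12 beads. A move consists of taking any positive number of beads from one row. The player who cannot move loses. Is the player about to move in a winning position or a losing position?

In binary:
  1001  (9)
  0010  (2)
  1111  (15)
  1110  (14)
  1100  (12)
  ----
  0110  (6)
The nim-sum is 6 ≠ 0, so this is an N-position: the player to move can win.

Winning position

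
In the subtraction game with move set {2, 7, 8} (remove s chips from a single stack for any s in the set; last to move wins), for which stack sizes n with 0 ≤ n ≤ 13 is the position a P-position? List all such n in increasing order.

0, 1, 4, 5, 10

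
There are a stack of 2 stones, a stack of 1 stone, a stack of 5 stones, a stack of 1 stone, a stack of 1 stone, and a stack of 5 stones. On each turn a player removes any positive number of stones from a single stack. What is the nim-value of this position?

3

Compute the nim-sum pairwise:
2 XOR 1 = 3
3 XOR 5 = 6
6 XOR 1 = 7
7 XOR 1 = 6
6 XOR 5 = 3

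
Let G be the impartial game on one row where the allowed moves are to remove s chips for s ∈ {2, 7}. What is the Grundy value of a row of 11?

1

Compute g(0), g(1), … for moves {2, 7}:
g(0) = mex{} = 0
g(1) = mex{} = 0
g(2) = mex{0} = 1
g(3) = mex{0} = 1
g(4) = mex{1} = 0
g(5) = mex{1} = 0
g(6) = mex{0} = 1
g(7) = mex{0} = 1
g(8) = mex{0,1} = 2
g(9) = mex{1} = 0
g(10) = mex{1,2} = 0
g(11) = mex{0} = 1
So g(11) = 1.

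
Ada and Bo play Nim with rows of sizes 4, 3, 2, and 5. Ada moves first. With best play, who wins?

Write each in binary and XOR column by column:
  100  (4)
  011  (3)
  010  (2)
  101  (5)
  ---
  000  (0)
The nim-sum is 0, so this is a P-position: the player to move is in a losing position under optimal play; Ada is about to move from it and so loses — Bo wins.

Bo wins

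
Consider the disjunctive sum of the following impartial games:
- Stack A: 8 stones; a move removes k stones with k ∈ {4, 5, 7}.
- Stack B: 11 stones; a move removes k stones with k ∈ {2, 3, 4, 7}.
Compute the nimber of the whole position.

2

Grundy values for stack A (subtraction set {4, 5, 7}):
g(0) = mex{} = 0
g(1) = mex{} = 0
g(2) = mex{} = 0
g(3) = mex{} = 0
g(4) = mex{0} = 1
g(5) = mex{0} = 1
g(6) = mex{0} = 1
g(7) = mex{0} = 1
g(8) = mex{0,1} = 2
So g(8) = 2.
Build the Grundy sequence for stack B with g(k) = mex{g(k−s) : s ∈ {2, 3, 4, 7}, s ≤ k}:
k:     0  1  2  3  4  5  6  7  8  9 10 11
g(k):  0  0  1  1  2  2  0  3  1  4  2  0
So g(11) = 0.
By the Sprague-Grundy theorem, the Grundy value of a sum of independent games is the XOR of the component values.
Combined value = 2 XOR 0 = 2.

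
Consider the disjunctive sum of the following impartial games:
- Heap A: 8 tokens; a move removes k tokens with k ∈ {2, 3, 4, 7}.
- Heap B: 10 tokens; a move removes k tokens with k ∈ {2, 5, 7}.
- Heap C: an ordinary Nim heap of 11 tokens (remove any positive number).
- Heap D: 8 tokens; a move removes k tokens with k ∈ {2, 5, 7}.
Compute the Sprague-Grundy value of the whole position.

8

Grundy values for heap A (subtraction set {2, 3, 4, 7}):
k:     0  1  2  3  4  5  6  7  8
g(k):  0  0  1  1  2  2  0  3  1
So g(8) = 1.
Build the Grundy sequence for heap B with g(k) = mex{g(k−s) : s ∈ {2, 5, 7}, s ≤ k}:
g(0) = mex{} = 0
g(1) = mex{} = 0
g(2) = mex{0} = 1
g(3) = mex{0} = 1
g(4) = mex{1} = 0
g(5) = mex{0,1} = 2
g(6) = mex{0} = 1
g(7) = mex{0,1,2} = 3
g(8) = mex{0,1} = 2
g(9) = mex{0,1,3} = 2
g(10) = mex{1,2} = 0
So g(10) = 0.
Heap C is a plain Nim heap of size 11, so its Grundy value is 11.
Grundy values for heap D (subtraction set {2, 5, 7}):
k:     0  1  2  3  4  5  6  7  8
g(k):  0  0  1  1  0  2  1  3  2
So g(8) = 2.
By the Sprague-Grundy theorem, the Grundy value of a sum of independent games is the XOR of the component values.
Combined value = 1 XOR 0 XOR 11 XOR 2 = 8.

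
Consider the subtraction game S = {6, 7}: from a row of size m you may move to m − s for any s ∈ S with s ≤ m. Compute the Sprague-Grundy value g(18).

Compute g(0), g(1), … for moves {6, 7}:
k:     0  1  2  3  4  5  6  7  8  9 10 11 12 13 14 15 16 17 18
g(k):  0  0  0  0  0  0  1  1  1  1  1  1  2  0  0  0  0  0  0
So g(18) = 0.

0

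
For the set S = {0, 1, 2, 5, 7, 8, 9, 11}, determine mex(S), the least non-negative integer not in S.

The values 0, 1, 2 are all present; 3 is the first non-negative integer missing from the set.

3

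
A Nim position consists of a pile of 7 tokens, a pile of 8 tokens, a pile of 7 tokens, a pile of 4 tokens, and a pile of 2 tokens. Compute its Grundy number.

14

Compute the nim-sum pairwise:
7 ⊕ 8 = 15
15 ⊕ 7 = 8
8 ⊕ 4 = 12
12 ⊕ 2 = 14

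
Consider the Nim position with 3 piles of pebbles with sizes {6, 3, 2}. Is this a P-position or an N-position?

N-position

Bitwise XOR of the heap sizes:
  110  (6)
  011  (3)
  010  (2)
  ---
  111  (7)
The nim-sum is 7 ≠ 0, so this is an N-position: the player to move can win.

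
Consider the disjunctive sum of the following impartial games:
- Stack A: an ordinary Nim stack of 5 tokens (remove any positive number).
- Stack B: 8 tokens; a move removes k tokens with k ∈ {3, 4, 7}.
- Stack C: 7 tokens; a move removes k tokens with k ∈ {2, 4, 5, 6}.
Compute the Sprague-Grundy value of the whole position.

Stack A is a plain Nim stack of size 5, so its Grundy value is 5.
Grundy values for stack B (subtraction set {3, 4, 7}):
g(0) = mex{} = 0
g(1) = mex{} = 0
g(2) = mex{} = 0
g(3) = mex{0} = 1
g(4) = mex{0} = 1
g(5) = mex{0} = 1
g(6) = mex{0,1} = 2
g(7) = mex{0,1} = 2
g(8) = mex{0,1} = 2
So g(8) = 2.
Build the Grundy sequence for stack C with g(k) = mex{g(k−s) : s ∈ {2, 4, 5, 6}, s ≤ k}:
g(0) = mex{} = 0
g(1) = mex{} = 0
g(2) = mex{0} = 1
g(3) = mex{0} = 1
g(4) = mex{0,1} = 2
g(5) = mex{0,1} = 2
g(6) = mex{0,1,2} = 3
g(7) = mex{0,1,2} = 3
So g(7) = 3.
By the Sprague-Grundy theorem, the Grundy value of a sum of independent games is the XOR of the component values.
Combined value = 5 XOR 2 XOR 3 = 4.

4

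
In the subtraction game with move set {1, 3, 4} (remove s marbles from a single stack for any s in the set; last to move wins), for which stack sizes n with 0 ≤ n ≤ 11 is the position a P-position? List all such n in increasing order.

0, 2, 7, 9

Compute g(0), g(1), … for moves {1, 3, 4}:
k:     0  1  2  3  4  5  6  7  8  9 10 11
g(k):  0  1  0  1  2  3  2  0  1  0  1  2
The P-positions (g = 0) in 0..11 are 0, 2, 7, 9.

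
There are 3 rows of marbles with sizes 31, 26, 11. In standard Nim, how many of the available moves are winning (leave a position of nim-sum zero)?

3

Compute the nim-sum pairwise:
31 XOR 26 = 5
5 XOR 11 = 14
The overall nim-sum is X = 14. A row of size p has a winning move iff p XOR X < p (reduce it to p XOR X).
  31: 31 XOR 14 = 17 < 31 — winning move (to 17).
  26: 26 XOR 14 = 20 < 26 — winning move (to 20).
  11: 11 XOR 14 = 5 < 11 — winning move (to 5).
That gives 3 winning moves.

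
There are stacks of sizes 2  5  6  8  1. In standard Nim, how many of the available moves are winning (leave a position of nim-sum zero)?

1

Nim-sum: 2 XOR 5 XOR 6 XOR 8 XOR 1 = 8.
The overall nim-sum is X = 8. A stack of size p has a winning move iff p XOR X < p (reduce it to p XOR X).
  2: 2 XOR 8 = 10 ≥ 2 — no move.
  5: 5 XOR 8 = 13 ≥ 5 — no move.
  6: 6 XOR 8 = 14 ≥ 6 — no move.
  8: 8 XOR 8 = 0 < 8 — winning move (to 0).
  1: 1 XOR 8 = 9 ≥ 1 — no move.
That gives 1 winning move.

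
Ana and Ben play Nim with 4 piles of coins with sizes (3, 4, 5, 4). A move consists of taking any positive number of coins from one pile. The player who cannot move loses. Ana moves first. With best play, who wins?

Nim-sum: 3 ⊕ 4 ⊕ 5 ⊕ 4 = 6.
The nim-sum is 6 ≠ 0, so this is an N-position: the player to move can win; Ana has a winning move.

Ana wins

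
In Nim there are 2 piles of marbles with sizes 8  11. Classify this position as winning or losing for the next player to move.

In binary:
  1000  (8)
  1011  (11)
  ----
  0011  (3)
The nim-sum is 3 ≠ 0, so this is an N-position: the player to move can win.

Winning position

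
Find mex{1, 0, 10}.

2

The values 0, 1 are all present; 2 is the first non-negative integer missing from the set.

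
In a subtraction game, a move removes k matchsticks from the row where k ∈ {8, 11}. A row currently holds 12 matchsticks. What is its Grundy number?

Grundy values for subtraction set {8, 11}:
g(0) = mex{} = 0
g(1) = mex{} = 0
g(2) = mex{} = 0
g(3) = mex{} = 0
g(4) = mex{} = 0
g(5) = mex{} = 0
g(6) = mex{} = 0
g(7) = mex{} = 0
g(8) = mex{0} = 1
g(9) = mex{0} = 1
g(10) = mex{0} = 1
g(11) = mex{0} = 1
g(12) = mex{0} = 1
So g(12) = 1.

1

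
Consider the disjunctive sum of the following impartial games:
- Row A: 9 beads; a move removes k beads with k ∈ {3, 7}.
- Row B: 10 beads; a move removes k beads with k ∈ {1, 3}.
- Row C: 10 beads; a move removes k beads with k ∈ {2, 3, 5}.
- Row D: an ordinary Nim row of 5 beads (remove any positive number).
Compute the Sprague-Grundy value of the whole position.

5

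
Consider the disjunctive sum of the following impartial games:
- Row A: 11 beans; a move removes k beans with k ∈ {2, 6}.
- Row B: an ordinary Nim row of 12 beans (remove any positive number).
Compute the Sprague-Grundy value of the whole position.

Grundy values for row A (subtraction set {2, 6}):
g(0) = mex{} = 0
g(1) = mex{} = 0
g(2) = mex{0} = 1
g(3) = mex{0} = 1
g(4) = mex{1} = 0
g(5) = mex{1} = 0
g(6) = mex{0} = 1
g(7) = mex{0} = 1
g(8) = mex{1} = 0
g(9) = mex{1} = 0
g(10) = mex{0} = 1
g(11) = mex{0} = 1
So g(11) = 1.
Row B is a plain Nim row of size 12, so its Grundy value is 12.
The value of a disjunctive sum is the nim-sum of the parts.
Combined value = 1 ⊕ 12 = 13.

13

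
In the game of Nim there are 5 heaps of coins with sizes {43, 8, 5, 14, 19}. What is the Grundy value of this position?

Nim-sum: 43 XOR 8 XOR 5 XOR 14 XOR 19 = 59.

59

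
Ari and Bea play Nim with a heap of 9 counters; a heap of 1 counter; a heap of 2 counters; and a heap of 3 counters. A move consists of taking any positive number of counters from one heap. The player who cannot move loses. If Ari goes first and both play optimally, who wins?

Compute the nim-sum pairwise:
9 ^ 1 = 8
8 ^ 2 = 10
10 ^ 3 = 9
The nim-sum is 9 ≠ 0, so this is an N-position: the player to move can win; Ari has a winning move.

Ari wins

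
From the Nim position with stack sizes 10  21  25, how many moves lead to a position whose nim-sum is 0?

1

Write each in binary and XOR column by column:
  01010  (10)
  10101  (21)
  11001  (25)
  -----
  00110  (6)
The overall nim-sum is X = 6. A stack of size p has a winning move iff p XOR X < p (reduce it to p XOR X).
  10: 10 XOR 6 = 12 ≥ 10 — no move.
  21: 21 XOR 6 = 19 < 21 — winning move (to 19).
  25: 25 XOR 6 = 31 ≥ 25 — no move.
That gives 1 winning move.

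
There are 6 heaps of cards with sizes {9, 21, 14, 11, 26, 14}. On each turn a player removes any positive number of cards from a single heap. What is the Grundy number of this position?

13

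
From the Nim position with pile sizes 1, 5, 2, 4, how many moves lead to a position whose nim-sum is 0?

1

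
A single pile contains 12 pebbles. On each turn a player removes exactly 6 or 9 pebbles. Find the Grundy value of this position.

2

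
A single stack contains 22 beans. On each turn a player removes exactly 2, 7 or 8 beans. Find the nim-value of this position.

Grundy values for subtraction set {2, 7, 8}:
k:     0  1  2  3  4  5  6  7  8  9 10 11 12 13 14 15 16 17 18 19 20 21 22
g(k):  0  0  1  1  0  0  1  1  2  2  0  3  1  2  0  0  1  1  2  0  0  1  1
So g(22) = 1.

1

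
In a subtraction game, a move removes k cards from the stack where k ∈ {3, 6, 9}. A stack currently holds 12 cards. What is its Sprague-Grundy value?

Build the Grundy sequence with g(k) = mex{g(k−s) : s ∈ {3, 6, 9}, s ≤ k}:
g(0) = mex{} = 0
g(1) = mex{} = 0
g(2) = mex{} = 0
g(3) = mex{0} = 1
g(4) = mex{0} = 1
g(5) = mex{0} = 1
g(6) = mex{0,1} = 2
g(7) = mex{0,1} = 2
g(8) = mex{0,1} = 2
g(9) = mex{0,1,2} = 3
g(10) = mex{0,1,2} = 3
g(11) = mex{0,1,2} = 3
g(12) = mex{1,2,3} = 0
So g(12) = 0.

0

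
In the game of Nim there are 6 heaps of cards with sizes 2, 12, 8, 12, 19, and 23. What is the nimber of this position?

Nim-sum: 2 ^ 12 ^ 8 ^ 12 ^ 19 ^ 23 = 14.

14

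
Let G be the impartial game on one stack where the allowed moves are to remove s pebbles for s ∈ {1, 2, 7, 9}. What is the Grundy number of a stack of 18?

1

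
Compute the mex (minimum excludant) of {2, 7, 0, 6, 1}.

The values 0, 1, 2 are all present; 3 is the first non-negative integer missing from the set.

3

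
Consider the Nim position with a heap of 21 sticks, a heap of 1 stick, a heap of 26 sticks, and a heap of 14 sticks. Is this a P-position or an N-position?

P-position

Write each in binary and XOR column by column:
  10101  (21)
  00001  (1)
  11010  (26)
  01110  (14)
  -----
  00000  (0)
The nim-sum is 0, so this is a P-position: the player to move is in a losing position under optimal play.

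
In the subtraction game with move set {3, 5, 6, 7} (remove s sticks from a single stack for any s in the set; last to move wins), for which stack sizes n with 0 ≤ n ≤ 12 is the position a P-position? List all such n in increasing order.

0, 1, 2, 10, 11, 12

Compute g(0), g(1), … for moves {3, 5, 6, 7}:
g(0) = mex{} = 0
g(1) = mex{} = 0
g(2) = mex{} = 0
g(3) = mex{0} = 1
g(4) = mex{0} = 1
g(5) = mex{0} = 1
g(6) = mex{0,1} = 2
g(7) = mex{0,1} = 2
g(8) = mex{0,1} = 2
g(9) = mex{0,1,2} = 3
g(10) = mex{1,2} = 0
g(11) = mex{1,2} = 0
g(12) = mex{1,2,3} = 0
The P-positions (g = 0) in 0..12 are 0, 1, 2, 10, 11, 12.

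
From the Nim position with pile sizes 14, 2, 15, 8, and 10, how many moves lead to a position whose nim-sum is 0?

Nim-sum: 14 ^ 2 ^ 15 ^ 8 ^ 10 = 1.
The overall nim-sum is X = 1. A pile of size p has a winning move iff p XOR X < p (reduce it to p XOR X).
  14: 14 XOR 1 = 15 ≥ 14 — no move.
  2: 2 XOR 1 = 3 ≥ 2 — no move.
  15: 15 XOR 1 = 14 < 15 — winning move (to 14).
  8: 8 XOR 1 = 9 ≥ 8 — no move.
  10: 10 XOR 1 = 11 ≥ 10 — no move.
That gives 1 winning move.

1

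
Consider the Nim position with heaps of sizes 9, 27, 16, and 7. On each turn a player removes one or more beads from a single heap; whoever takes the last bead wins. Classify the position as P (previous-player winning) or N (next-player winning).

N-position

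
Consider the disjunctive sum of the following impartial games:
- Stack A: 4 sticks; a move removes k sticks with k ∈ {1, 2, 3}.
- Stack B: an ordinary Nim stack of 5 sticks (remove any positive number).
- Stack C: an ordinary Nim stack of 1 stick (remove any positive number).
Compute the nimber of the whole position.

For stack A, compute g(0), g(1), … with moves {1, 2, 3}:
g(0) = mex{} = 0
g(1) = mex{0} = 1
g(2) = mex{0,1} = 2
g(3) = mex{0,1,2} = 3
g(4) = mex{1,2,3} = 0
So g(4) = 0.
Stack B is a plain Nim stack of size 5, so its Grundy value is 5.
Stack C is a plain Nim stack of size 1, so its Grundy value is 1.
The value of a disjunctive sum is the nim-sum of the parts.
Combined value = 0 XOR 5 XOR 1 = 4.

4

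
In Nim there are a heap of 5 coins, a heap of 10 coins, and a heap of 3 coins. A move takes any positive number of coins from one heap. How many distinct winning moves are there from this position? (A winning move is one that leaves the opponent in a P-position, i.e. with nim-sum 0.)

1

Bitwise XOR of the heap sizes:
  0101  (5)
  1010  (10)
  0011  (3)
  ----
  1100  (12)
The overall nim-sum is X = 12. A heap of size p has a winning move iff p XOR X < p (reduce it to p XOR X).
  5: 5 XOR 12 = 9 ≥ 5 — no move.
  10: 10 XOR 12 = 6 < 10 — winning move (to 6).
  3: 3 XOR 12 = 15 ≥ 3 — no move.
That gives 1 winning move.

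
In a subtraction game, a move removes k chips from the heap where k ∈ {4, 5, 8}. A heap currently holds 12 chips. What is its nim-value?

Compute g(0), g(1), … for moves {4, 5, 8}:
k:     0  1  2  3  4  5  6  7  8  9 10 11 12
g(k):  0  0  0  0  1  1  1  1  2  2  2  2  0
So g(12) = 0.

0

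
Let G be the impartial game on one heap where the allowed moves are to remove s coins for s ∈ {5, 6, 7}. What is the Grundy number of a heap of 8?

Compute g(0), g(1), … for moves {5, 6, 7}:
k:     0  1  2  3  4  5  6  7  8
g(k):  0  0  0  0  0  1  1  1  1
So g(8) = 1.

1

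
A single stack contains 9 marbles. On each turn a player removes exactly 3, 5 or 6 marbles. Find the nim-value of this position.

Compute g(0), g(1), … for moves {3, 5, 6}:
g(0) = mex{} = 0
g(1) = mex{} = 0
g(2) = mex{} = 0
g(3) = mex{0} = 1
g(4) = mex{0} = 1
g(5) = mex{0} = 1
g(6) = mex{0,1} = 2
g(7) = mex{0,1} = 2
g(8) = mex{0,1} = 2
g(9) = mex{1,2} = 0
So g(9) = 0.

0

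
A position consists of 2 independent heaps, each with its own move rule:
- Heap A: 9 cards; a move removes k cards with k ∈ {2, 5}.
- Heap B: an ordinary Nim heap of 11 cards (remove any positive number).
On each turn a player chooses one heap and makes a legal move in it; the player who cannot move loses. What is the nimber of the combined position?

10

For heap A, compute g(0), g(1), … with moves {2, 5}:
k:     0  1  2  3  4  5  6  7  8  9
g(k):  0  0  1  1  0  2  1  0  0  1
So g(9) = 1.
Heap B is a plain Nim heap of size 11, so its Grundy value is 11.
By the Sprague-Grundy theorem, the Grundy value of a sum of independent games is the XOR of the component values.
Combined value = 1 XOR 11 = 10.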